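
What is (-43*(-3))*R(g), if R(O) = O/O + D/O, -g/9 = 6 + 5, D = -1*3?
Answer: 1462/11 ≈ 132.91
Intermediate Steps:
D = -3
g = -99 (g = -9*(6 + 5) = -9*11 = -99)
R(O) = 1 - 3/O (R(O) = O/O - 3/O = 1 - 3/O)
(-43*(-3))*R(g) = (-43*(-3))*((-3 - 99)/(-99)) = 129*(-1/99*(-102)) = 129*(34/33) = 1462/11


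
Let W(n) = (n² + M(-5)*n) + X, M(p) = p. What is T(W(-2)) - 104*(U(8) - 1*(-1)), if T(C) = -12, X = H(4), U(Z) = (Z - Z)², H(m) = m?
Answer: -116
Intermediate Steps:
U(Z) = 0 (U(Z) = 0² = 0)
X = 4
W(n) = 4 + n² - 5*n (W(n) = (n² - 5*n) + 4 = 4 + n² - 5*n)
T(W(-2)) - 104*(U(8) - 1*(-1)) = -12 - 104*(0 - 1*(-1)) = -12 - 104*(0 + 1) = -12 - 104*1 = -12 - 104 = -116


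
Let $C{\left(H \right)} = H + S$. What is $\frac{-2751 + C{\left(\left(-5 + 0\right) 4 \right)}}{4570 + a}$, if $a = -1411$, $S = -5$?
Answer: $- \frac{2776}{3159} \approx -0.87876$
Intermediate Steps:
$C{\left(H \right)} = -5 + H$ ($C{\left(H \right)} = H - 5 = -5 + H$)
$\frac{-2751 + C{\left(\left(-5 + 0\right) 4 \right)}}{4570 + a} = \frac{-2751 + \left(-5 + \left(-5 + 0\right) 4\right)}{4570 - 1411} = \frac{-2751 - 25}{3159} = \left(-2751 - 25\right) \frac{1}{3159} = \left(-2776\right) \frac{1}{3159} = - \frac{2776}{3159}$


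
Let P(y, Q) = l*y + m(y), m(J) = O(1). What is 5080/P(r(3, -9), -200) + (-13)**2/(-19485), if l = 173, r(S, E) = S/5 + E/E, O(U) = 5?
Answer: 494680879/27454365 ≈ 18.018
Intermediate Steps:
r(S, E) = 1 + S/5 (r(S, E) = S*(1/5) + 1 = S/5 + 1 = 1 + S/5)
m(J) = 5
P(y, Q) = 5 + 173*y (P(y, Q) = 173*y + 5 = 5 + 173*y)
5080/P(r(3, -9), -200) + (-13)**2/(-19485) = 5080/(5 + 173*(1 + (1/5)*3)) + (-13)**2/(-19485) = 5080/(5 + 173*(1 + 3/5)) + 169*(-1/19485) = 5080/(5 + 173*(8/5)) - 169/19485 = 5080/(5 + 1384/5) - 169/19485 = 5080/(1409/5) - 169/19485 = 5080*(5/1409) - 169/19485 = 25400/1409 - 169/19485 = 494680879/27454365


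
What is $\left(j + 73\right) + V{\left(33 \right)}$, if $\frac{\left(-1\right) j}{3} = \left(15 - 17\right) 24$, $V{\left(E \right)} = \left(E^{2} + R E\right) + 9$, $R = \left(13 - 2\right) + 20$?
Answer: $2338$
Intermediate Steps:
$R = 31$ ($R = 11 + 20 = 31$)
$V{\left(E \right)} = 9 + E^{2} + 31 E$ ($V{\left(E \right)} = \left(E^{2} + 31 E\right) + 9 = 9 + E^{2} + 31 E$)
$j = 144$ ($j = - 3 \left(15 - 17\right) 24 = - 3 \left(\left(-2\right) 24\right) = \left(-3\right) \left(-48\right) = 144$)
$\left(j + 73\right) + V{\left(33 \right)} = \left(144 + 73\right) + \left(9 + 33^{2} + 31 \cdot 33\right) = 217 + \left(9 + 1089 + 1023\right) = 217 + 2121 = 2338$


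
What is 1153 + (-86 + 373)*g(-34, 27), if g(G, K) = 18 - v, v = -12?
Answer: 9763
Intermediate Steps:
g(G, K) = 30 (g(G, K) = 18 - 1*(-12) = 18 + 12 = 30)
1153 + (-86 + 373)*g(-34, 27) = 1153 + (-86 + 373)*30 = 1153 + 287*30 = 1153 + 8610 = 9763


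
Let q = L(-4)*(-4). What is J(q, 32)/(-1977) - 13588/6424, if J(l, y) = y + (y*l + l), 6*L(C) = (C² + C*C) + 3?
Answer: -1843547/1058354 ≈ -1.7419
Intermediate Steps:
L(C) = ½ + C²/3 (L(C) = ((C² + C*C) + 3)/6 = ((C² + C²) + 3)/6 = (2*C² + 3)/6 = (3 + 2*C²)/6 = ½ + C²/3)
q = -70/3 (q = (½ + (⅓)*(-4)²)*(-4) = (½ + (⅓)*16)*(-4) = (½ + 16/3)*(-4) = (35/6)*(-4) = -70/3 ≈ -23.333)
J(l, y) = l + y + l*y (J(l, y) = y + (l*y + l) = y + (l + l*y) = l + y + l*y)
J(q, 32)/(-1977) - 13588/6424 = (-70/3 + 32 - 70/3*32)/(-1977) - 13588/6424 = (-70/3 + 32 - 2240/3)*(-1/1977) - 13588*1/6424 = -738*(-1/1977) - 3397/1606 = 246/659 - 3397/1606 = -1843547/1058354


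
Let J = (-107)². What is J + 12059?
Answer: 23508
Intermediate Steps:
J = 11449
J + 12059 = 11449 + 12059 = 23508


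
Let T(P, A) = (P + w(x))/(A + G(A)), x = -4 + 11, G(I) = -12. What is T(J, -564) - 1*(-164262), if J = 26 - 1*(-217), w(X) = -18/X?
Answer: 73589189/448 ≈ 1.6426e+5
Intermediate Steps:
x = 7
J = 243 (J = 26 + 217 = 243)
T(P, A) = (-18/7 + P)/(-12 + A) (T(P, A) = (P - 18/7)/(A - 12) = (P - 18*⅐)/(-12 + A) = (P - 18/7)/(-12 + A) = (-18/7 + P)/(-12 + A))
T(J, -564) - 1*(-164262) = (-18/7 + 243)/(-12 - 564) - 1*(-164262) = (1683/7)/(-576) + 164262 = -1/576*1683/7 + 164262 = -187/448 + 164262 = 73589189/448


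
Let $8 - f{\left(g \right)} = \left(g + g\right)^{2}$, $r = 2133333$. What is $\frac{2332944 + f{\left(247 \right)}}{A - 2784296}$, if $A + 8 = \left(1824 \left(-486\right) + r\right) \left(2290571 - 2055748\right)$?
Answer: $\frac{2088916}{292790734883} \approx 7.1345 \cdot 10^{-6}$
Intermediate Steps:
$f{\left(g \right)} = 8 - 4 g^{2}$ ($f{\left(g \right)} = 8 - \left(g + g\right)^{2} = 8 - \left(2 g\right)^{2} = 8 - 4 g^{2}$)
$A = 292793519179$ ($A = -8 + \left(1824 \left(-486\right) + 2133333\right) \left(2290571 - 2055748\right) = -8 + \left(-886464 + 2133333\right) 234823 = -8 + 1246869 \cdot 234823 = -8 + 292793519187 = 292793519179$)
$\frac{2332944 + f{\left(247 \right)}}{A - 2784296} = \frac{2332944 + \left(8 - 4 \cdot 247^{2}\right)}{292793519179 - 2784296} = \frac{2332944 + \left(8 - 244036\right)}{292790734883} = \left(2332944 + \left(8 - 244036\right)\right) \frac{1}{292790734883} = \left(2332944 - 244028\right) \frac{1}{292790734883} = 2088916 \cdot \frac{1}{292790734883} = \frac{2088916}{292790734883}$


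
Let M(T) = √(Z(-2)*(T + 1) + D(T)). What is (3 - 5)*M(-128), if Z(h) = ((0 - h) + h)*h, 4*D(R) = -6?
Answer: -I*√6 ≈ -2.4495*I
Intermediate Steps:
D(R) = -3/2 (D(R) = (¼)*(-6) = -3/2)
Z(h) = 0 (Z(h) = (-h + h)*h = 0*h = 0)
M(T) = I*√6/2 (M(T) = √(0*(T + 1) - 3/2) = √(0*(1 + T) - 3/2) = √(0 - 3/2) = √(-3/2) = I*√6/2)
(3 - 5)*M(-128) = (3 - 5)*(I*√6/2) = -I*√6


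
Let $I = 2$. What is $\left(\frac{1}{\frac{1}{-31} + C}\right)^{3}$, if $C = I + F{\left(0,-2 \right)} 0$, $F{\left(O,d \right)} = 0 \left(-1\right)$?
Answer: $\frac{29791}{226981} \approx 0.13125$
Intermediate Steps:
$F{\left(O,d \right)} = 0$
$C = 2$ ($C = 2 + 0 \cdot 0 = 2 + 0 = 2$)
$\left(\frac{1}{\frac{1}{-31} + C}\right)^{3} = \left(\frac{1}{\frac{1}{-31} + 2}\right)^{3} = \left(\frac{1}{- \frac{1}{31} + 2}\right)^{3} = \left(\frac{1}{\frac{61}{31}}\right)^{3} = \left(\frac{31}{61}\right)^{3} = \frac{29791}{226981}$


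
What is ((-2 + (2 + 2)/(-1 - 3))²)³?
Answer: 729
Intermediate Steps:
((-2 + (2 + 2)/(-1 - 3))²)³ = ((-2 + 4/(-4))²)³ = ((-2 + 4*(-¼))²)³ = ((-2 - 1)²)³ = ((-3)²)³ = 9³ = 729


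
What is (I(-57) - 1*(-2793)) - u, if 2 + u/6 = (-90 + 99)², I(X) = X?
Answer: 2262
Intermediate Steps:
u = 474 (u = -12 + 6*(-90 + 99)² = -12 + 6*9² = -12 + 6*81 = -12 + 486 = 474)
(I(-57) - 1*(-2793)) - u = (-57 - 1*(-2793)) - 1*474 = (-57 + 2793) - 474 = 2736 - 474 = 2262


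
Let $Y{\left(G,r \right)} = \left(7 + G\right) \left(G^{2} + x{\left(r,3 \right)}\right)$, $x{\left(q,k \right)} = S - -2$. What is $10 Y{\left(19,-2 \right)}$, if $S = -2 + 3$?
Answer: $94640$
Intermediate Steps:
$S = 1$
$x{\left(q,k \right)} = 3$ ($x{\left(q,k \right)} = 1 - -2 = 1 + 2 = 3$)
$Y{\left(G,r \right)} = \left(3 + G^{2}\right) \left(7 + G\right)$ ($Y{\left(G,r \right)} = \left(7 + G\right) \left(G^{2} + 3\right) = \left(7 + G\right) \left(3 + G^{2}\right) = \left(3 + G^{2}\right) \left(7 + G\right)$)
$10 Y{\left(19,-2 \right)} = 10 \left(21 + 19^{3} + 3 \cdot 19 + 7 \cdot 19^{2}\right) = 10 \left(21 + 6859 + 57 + 7 \cdot 361\right) = 10 \left(21 + 6859 + 57 + 2527\right) = 10 \cdot 9464 = 94640$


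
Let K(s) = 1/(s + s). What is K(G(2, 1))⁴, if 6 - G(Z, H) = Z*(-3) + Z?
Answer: 1/160000 ≈ 6.2500e-6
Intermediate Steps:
G(Z, H) = 6 + 2*Z (G(Z, H) = 6 - (Z*(-3) + Z) = 6 - (-3*Z + Z) = 6 - (-2)*Z = 6 + 2*Z)
K(s) = 1/(2*s)
K(G(2, 1))⁴ = (1/(2*(6 + 2*2)))⁴ = (1/(2*(6 + 4)))⁴ = ((½)/10)⁴ = ((½)*(⅒))⁴ = (1/20)⁴ = 1/160000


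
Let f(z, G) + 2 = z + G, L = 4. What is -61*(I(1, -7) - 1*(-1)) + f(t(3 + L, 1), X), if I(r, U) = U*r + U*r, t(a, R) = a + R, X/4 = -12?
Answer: 751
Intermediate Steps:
X = -48 (X = 4*(-12) = -48)
t(a, R) = R + a
I(r, U) = 2*U*r
f(z, G) = -2 + G + z (f(z, G) = -2 + (z + G) = -2 + (G + z) = -2 + G + z)
-61*(I(1, -7) - 1*(-1)) + f(t(3 + L, 1), X) = -61*(2*(-7)*1 - 1*(-1)) + (-2 - 48 + (1 + (3 + 4))) = -61*(-14 + 1) + (-2 - 48 + (1 + 7)) = -61*(-13) + (-2 - 48 + 8) = 793 - 42 = 751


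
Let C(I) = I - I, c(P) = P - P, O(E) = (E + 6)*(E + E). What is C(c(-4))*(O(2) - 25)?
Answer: 0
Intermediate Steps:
O(E) = 2*E*(6 + E) (O(E) = (6 + E)*(2*E) = 2*E*(6 + E))
c(P) = 0
C(I) = 0
C(c(-4))*(O(2) - 25) = 0*(2*2*(6 + 2) - 25) = 0*(2*2*8 - 25) = 0*(32 - 25) = 0*7 = 0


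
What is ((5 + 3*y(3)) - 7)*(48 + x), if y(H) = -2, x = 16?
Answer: -512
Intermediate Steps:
((5 + 3*y(3)) - 7)*(48 + x) = ((5 + 3*(-2)) - 7)*(48 + 16) = ((5 - 6) - 7)*64 = (-1 - 7)*64 = -8*64 = -512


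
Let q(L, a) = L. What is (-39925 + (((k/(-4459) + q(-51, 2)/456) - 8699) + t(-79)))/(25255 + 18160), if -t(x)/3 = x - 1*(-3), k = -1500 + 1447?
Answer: -6560265575/5885059544 ≈ -1.1147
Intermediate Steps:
k = -53
t(x) = -9 - 3*x (t(x) = -3*(x - 1*(-3)) = -3*(x + 3) = -3*(3 + x) = -9 - 3*x)
(-39925 + (((k/(-4459) + q(-51, 2)/456) - 8699) + t(-79)))/(25255 + 18160) = (-39925 + (((-53/(-4459) - 51/456) - 8699) + (-9 - 3*(-79))))/(25255 + 18160) = (-39925 + (((-53*(-1/4459) - 51*1/456) - 8699) + (-9 + 237)))/43415 = (-39925 + (((53/4459 - 17/152) - 8699) + 228))*(1/43415) = (-39925 + ((-67747/677768 - 8699) + 228))*(1/43415) = (-39925 + (-5895971579/677768 + 228))*(1/43415) = (-39925 - 5741440475/677768)*(1/43415) = -32801327875/677768*1/43415 = -6560265575/5885059544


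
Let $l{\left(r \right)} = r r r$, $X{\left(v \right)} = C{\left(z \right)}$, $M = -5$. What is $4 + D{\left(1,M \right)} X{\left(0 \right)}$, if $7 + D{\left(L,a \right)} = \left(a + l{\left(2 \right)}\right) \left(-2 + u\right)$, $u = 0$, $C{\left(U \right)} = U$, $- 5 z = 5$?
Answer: $17$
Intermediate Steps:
$z = -1$ ($z = \left(- \frac{1}{5}\right) 5 = -1$)
$X{\left(v \right)} = -1$
$l{\left(r \right)} = r^{3}$ ($l{\left(r \right)} = r^{2} r = r^{3}$)
$D{\left(L,a \right)} = -23 - 2 a$ ($D{\left(L,a \right)} = -7 + \left(a + 2^{3}\right) \left(-2 + 0\right) = -7 + \left(a + 8\right) \left(-2\right) = -7 + \left(8 + a\right) \left(-2\right) = -7 - \left(16 + 2 a\right) = -23 - 2 a$)
$4 + D{\left(1,M \right)} X{\left(0 \right)} = 4 + \left(-23 - -10\right) \left(-1\right) = 4 + \left(-23 + 10\right) \left(-1\right) = 4 - -13 = 4 + 13 = 17$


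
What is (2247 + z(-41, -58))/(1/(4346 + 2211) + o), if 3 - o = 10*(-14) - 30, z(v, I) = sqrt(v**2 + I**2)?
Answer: 14733579/1134362 + 6557*sqrt(5045)/1134362 ≈ 13.399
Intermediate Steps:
z(v, I) = sqrt(I**2 + v**2)
o = 173 (o = 3 - (10*(-14) - 30) = 3 - (-140 - 30) = 3 - 1*(-170) = 3 + 170 = 173)
(2247 + z(-41, -58))/(1/(4346 + 2211) + o) = (2247 + sqrt((-58)**2 + (-41)**2))/(1/(4346 + 2211) + 173) = (2247 + sqrt(3364 + 1681))/(1/6557 + 173) = (2247 + sqrt(5045))/(1/6557 + 173) = (2247 + sqrt(5045))/(1134362/6557) = (2247 + sqrt(5045))*(6557/1134362) = 14733579/1134362 + 6557*sqrt(5045)/1134362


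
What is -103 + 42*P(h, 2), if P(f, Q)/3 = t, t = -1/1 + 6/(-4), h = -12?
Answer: -418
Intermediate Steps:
t = -5/2 (t = -1*1 + 6*(-¼) = -1 - 3/2 = -5/2 ≈ -2.5000)
P(f, Q) = -15/2 (P(f, Q) = 3*(-5/2) = -15/2)
-103 + 42*P(h, 2) = -103 + 42*(-15/2) = -103 - 315 = -418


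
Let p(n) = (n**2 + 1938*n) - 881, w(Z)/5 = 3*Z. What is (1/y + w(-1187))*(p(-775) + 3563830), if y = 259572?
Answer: -1025097747365118/21631 ≈ -4.7390e+10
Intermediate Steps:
w(Z) = 15*Z (w(Z) = 5*(3*Z) = 15*Z)
p(n) = -881 + n**2 + 1938*n
(1/y + w(-1187))*(p(-775) + 3563830) = (1/259572 + 15*(-1187))*((-881 + (-775)**2 + 1938*(-775)) + 3563830) = (1/259572 - 17805)*((-881 + 600625 - 1501950) + 3563830) = -4621679459*(-902206 + 3563830)/259572 = -4621679459/259572*2661624 = -1025097747365118/21631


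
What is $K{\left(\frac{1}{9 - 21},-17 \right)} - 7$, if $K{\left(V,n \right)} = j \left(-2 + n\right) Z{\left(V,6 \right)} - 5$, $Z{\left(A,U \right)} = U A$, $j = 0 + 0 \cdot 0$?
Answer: $-12$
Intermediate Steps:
$j = 0$ ($j = 0 + 0 = 0$)
$Z{\left(A,U \right)} = A U$
$K{\left(V,n \right)} = -5$ ($K{\left(V,n \right)} = 0 \left(-2 + n\right) V 6 - 5 = 0 \cdot 6 V - 5 = 0 - 5 = -5$)
$K{\left(\frac{1}{9 - 21},-17 \right)} - 7 = -5 - 7 = -12$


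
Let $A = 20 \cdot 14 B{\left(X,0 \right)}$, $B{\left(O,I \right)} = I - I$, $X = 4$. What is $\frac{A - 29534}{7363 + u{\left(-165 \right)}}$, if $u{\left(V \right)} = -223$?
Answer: $- \frac{14767}{3570} \approx -4.1364$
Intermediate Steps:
$B{\left(O,I \right)} = 0$
$A = 0$ ($A = 20 \cdot 14 \cdot 0 = 280 \cdot 0 = 0$)
$\frac{A - 29534}{7363 + u{\left(-165 \right)}} = \frac{0 - 29534}{7363 - 223} = - \frac{29534}{7140} = \left(-29534\right) \frac{1}{7140} = - \frac{14767}{3570}$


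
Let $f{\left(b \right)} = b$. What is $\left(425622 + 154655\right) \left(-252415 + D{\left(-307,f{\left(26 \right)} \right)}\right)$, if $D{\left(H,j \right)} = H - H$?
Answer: $-146470618955$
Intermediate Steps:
$D{\left(H,j \right)} = 0$
$\left(425622 + 154655\right) \left(-252415 + D{\left(-307,f{\left(26 \right)} \right)}\right) = \left(425622 + 154655\right) \left(-252415 + 0\right) = 580277 \left(-252415\right) = -146470618955$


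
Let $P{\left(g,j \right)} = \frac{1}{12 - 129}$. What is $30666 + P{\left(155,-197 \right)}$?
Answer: $\frac{3587921}{117} \approx 30666.0$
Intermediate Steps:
$P{\left(g,j \right)} = - \frac{1}{117}$ ($P{\left(g,j \right)} = \frac{1}{12 - 129} = \frac{1}{-117} = - \frac{1}{117}$)
$30666 + P{\left(155,-197 \right)} = 30666 - \frac{1}{117} = \frac{3587921}{117}$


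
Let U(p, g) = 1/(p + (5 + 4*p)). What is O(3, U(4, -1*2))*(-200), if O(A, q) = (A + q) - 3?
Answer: -8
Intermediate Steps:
U(p, g) = 1/(5 + 5*p)
O(A, q) = -3 + A + q
O(3, U(4, -1*2))*(-200) = (-3 + 3 + 1/(5*(1 + 4)))*(-200) = (-3 + 3 + (1/5)/5)*(-200) = (-3 + 3 + (1/5)*(1/5))*(-200) = (-3 + 3 + 1/25)*(-200) = (1/25)*(-200) = -8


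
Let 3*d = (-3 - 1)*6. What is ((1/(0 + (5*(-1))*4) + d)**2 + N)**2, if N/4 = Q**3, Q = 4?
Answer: 16466279041/160000 ≈ 1.0291e+5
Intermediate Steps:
N = 256 (N = 4*4**3 = 4*64 = 256)
d = -8 (d = ((-3 - 1)*6)/3 = (-4*6)/3 = (1/3)*(-24) = -8)
((1/(0 + (5*(-1))*4) + d)**2 + N)**2 = ((1/(0 + (5*(-1))*4) - 8)**2 + 256)**2 = ((1/(0 - 5*4) - 8)**2 + 256)**2 = ((1/(0 - 20) - 8)**2 + 256)**2 = ((1/(-20) - 8)**2 + 256)**2 = ((-1/20 - 8)**2 + 256)**2 = ((-161/20)**2 + 256)**2 = (25921/400 + 256)**2 = (128321/400)**2 = 16466279041/160000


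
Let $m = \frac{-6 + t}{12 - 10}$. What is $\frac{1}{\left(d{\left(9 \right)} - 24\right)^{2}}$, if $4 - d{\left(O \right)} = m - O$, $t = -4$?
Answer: $\frac{1}{36} \approx 0.027778$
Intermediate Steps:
$m = -5$ ($m = \frac{-6 - 4}{12 - 10} = - \frac{10}{2} = \left(-10\right) \frac{1}{2} = -5$)
$d{\left(O \right)} = 9 + O$ ($d{\left(O \right)} = 4 - \left(-5 - O\right) = 4 + \left(5 + O\right) = 9 + O$)
$\frac{1}{\left(d{\left(9 \right)} - 24\right)^{2}} = \frac{1}{\left(\left(9 + 9\right) - 24\right)^{2}} = \frac{1}{\left(18 - 24\right)^{2}} = \frac{1}{\left(-6\right)^{2}} = \frac{1}{36}$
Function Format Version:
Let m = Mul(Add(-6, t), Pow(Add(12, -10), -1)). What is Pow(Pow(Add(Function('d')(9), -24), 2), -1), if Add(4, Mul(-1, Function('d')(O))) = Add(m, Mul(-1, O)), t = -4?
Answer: Rational(1, 36) ≈ 0.027778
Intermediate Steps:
m = -5 (m = Mul(Add(-6, -4), Pow(Add(12, -10), -1)) = Mul(-10, Pow(2, -1)) = Mul(-10, Rational(1, 2)) = -5)
Function('d')(O) = Add(9, O) (Function('d')(O) = Add(4, Mul(-1, Add(-5, Mul(-1, O)))) = Add(4, Add(5, O)) = Add(9, O))
Pow(Pow(Add(Function('d')(9), -24), 2), -1) = Pow(Pow(Add(Add(9, 9), -24), 2), -1) = Pow(Pow(Add(18, -24), 2), -1) = Pow(Pow(-6, 2), -1) = Pow(36, -1) = Rational(1, 36)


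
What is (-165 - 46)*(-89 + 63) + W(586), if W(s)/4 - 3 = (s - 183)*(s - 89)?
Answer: 806662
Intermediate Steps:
W(s) = 12 + 4*(-183 + s)*(-89 + s) (W(s) = 12 + 4*((s - 183)*(s - 89)) = 12 + 4*((-183 + s)*(-89 + s)) = 12 + 4*(-183 + s)*(-89 + s))
(-165 - 46)*(-89 + 63) + W(586) = (-165 - 46)*(-89 + 63) + (65160 - 1088*586 + 4*586²) = -211*(-26) + (65160 - 637568 + 4*343396) = 5486 + (65160 - 637568 + 1373584) = 5486 + 801176 = 806662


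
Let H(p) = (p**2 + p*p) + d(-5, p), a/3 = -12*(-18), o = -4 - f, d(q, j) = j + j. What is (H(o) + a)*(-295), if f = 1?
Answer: -202960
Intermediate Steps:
d(q, j) = 2*j
o = -5 (o = -4 - 1*1 = -4 - 1 = -5)
a = 648 (a = 3*(-12*(-18)) = 3*216 = 648)
H(p) = 2*p + 2*p**2 (H(p) = (p**2 + p*p) + 2*p = (p**2 + p**2) + 2*p = 2*p**2 + 2*p = 2*p + 2*p**2)
(H(o) + a)*(-295) = (2*(-5)*(1 - 5) + 648)*(-295) = (2*(-5)*(-4) + 648)*(-295) = (40 + 648)*(-295) = 688*(-295) = -202960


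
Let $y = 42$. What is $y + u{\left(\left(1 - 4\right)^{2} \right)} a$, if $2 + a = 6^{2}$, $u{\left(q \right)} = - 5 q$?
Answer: $-1488$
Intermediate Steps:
$a = 34$ ($a = -2 + 6^{2} = -2 + 36 = 34$)
$y + u{\left(\left(1 - 4\right)^{2} \right)} a = 42 + - 5 \left(1 - 4\right)^{2} \cdot 34 = 42 + - 5 \left(-3\right)^{2} \cdot 34 = 42 + \left(-5\right) 9 \cdot 34 = 42 - 1530 = -1488$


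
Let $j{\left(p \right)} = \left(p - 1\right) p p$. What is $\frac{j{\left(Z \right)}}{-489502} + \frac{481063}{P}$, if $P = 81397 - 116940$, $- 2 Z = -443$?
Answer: $- \frac{4959948094295}{139186956688} \approx -35.635$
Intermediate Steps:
$Z = \frac{443}{2}$ ($Z = \left(- \frac{1}{2}\right) \left(-443\right) = \frac{443}{2} \approx 221.5$)
$j{\left(p \right)} = p^{2} \left(-1 + p\right)$ ($j{\left(p \right)} = \left(-1 + p\right) p p = p \left(-1 + p\right) p = p^{2} \left(-1 + p\right)$)
$P = -35543$ ($P = 81397 - 116940 = -35543$)
$\frac{j{\left(Z \right)}}{-489502} + \frac{481063}{P} = \frac{\left(\frac{443}{2}\right)^{2} \left(-1 + \frac{443}{2}\right)}{-489502} + \frac{481063}{-35543} = \frac{196249}{4} \cdot \frac{441}{2} \left(- \frac{1}{489502}\right) + 481063 \left(- \frac{1}{35543}\right) = \frac{86545809}{8} \left(- \frac{1}{489502}\right) - \frac{481063}{35543} = - \frac{86545809}{3916016} - \frac{481063}{35543} = - \frac{4959948094295}{139186956688}$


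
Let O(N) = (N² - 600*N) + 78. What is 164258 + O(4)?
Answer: 161952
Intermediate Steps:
O(N) = 78 + N² - 600*N
164258 + O(4) = 164258 + (78 + 4² - 600*4) = 164258 + (78 + 16 - 2400) = 164258 - 2306 = 161952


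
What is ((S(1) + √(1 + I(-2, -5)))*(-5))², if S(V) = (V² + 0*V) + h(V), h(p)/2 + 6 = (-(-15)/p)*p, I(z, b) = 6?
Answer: 9200 + 950*√7 ≈ 11713.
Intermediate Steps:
h(p) = 18 (h(p) = -12 + 2*((-(-15)/p)*p) = -12 + 2*((15/p)*p) = -12 + 2*15 = -12 + 30 = 18)
S(V) = 18 + V² (S(V) = (V² + 0*V) + 18 = (V² + 0) + 18 = V² + 18 = 18 + V²)
((S(1) + √(1 + I(-2, -5)))*(-5))² = (((18 + 1²) + √(1 + 6))*(-5))² = (((18 + 1) + √7)*(-5))² = ((19 + √7)*(-5))² = (-95 - 5*√7)²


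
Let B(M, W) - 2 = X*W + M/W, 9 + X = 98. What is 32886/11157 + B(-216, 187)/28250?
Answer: 69484517381/19646547250 ≈ 3.5367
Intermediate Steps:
X = 89 (X = -9 + 98 = 89)
B(M, W) = 2 + 89*W + M/W (B(M, W) = 2 + (89*W + M/W) = 2 + 89*W + M/W)
32886/11157 + B(-216, 187)/28250 = 32886/11157 + (2 + 89*187 - 216/187)/28250 = 32886*(1/11157) + (2 + 16643 - 216*1/187)*(1/28250) = 10962/3719 + (2 + 16643 - 216/187)*(1/28250) = 10962/3719 + (3112399/187)*(1/28250) = 10962/3719 + 3112399/5282750 = 69484517381/19646547250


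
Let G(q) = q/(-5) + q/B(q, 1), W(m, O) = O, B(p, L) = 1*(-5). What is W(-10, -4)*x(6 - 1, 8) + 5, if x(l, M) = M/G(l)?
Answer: 21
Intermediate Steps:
B(p, L) = -5
G(q) = -2*q/5 (G(q) = q/(-5) + q/(-5) = q*(-⅕) + q*(-⅕) = -q/5 - q/5 = -2*q/5)
x(l, M) = -5*M/(2*l) (x(l, M) = M/((-2*l/5)) = M*(-5/(2*l)) = -5*M/(2*l))
W(-10, -4)*x(6 - 1, 8) + 5 = -(-10)*8/(6 - 1) + 5 = -(-10)*8/5 + 5 = -4*(-4) + 5 = 16 + 5 = 21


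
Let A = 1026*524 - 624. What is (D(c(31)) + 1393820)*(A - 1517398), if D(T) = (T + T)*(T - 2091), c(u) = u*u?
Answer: 762788859920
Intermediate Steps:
c(u) = u²
A = 537000 (A = 537624 - 624 = 537000)
D(T) = 2*T*(-2091 + T) (D(T) = (2*T)*(-2091 + T) = 2*T*(-2091 + T))
(D(c(31)) + 1393820)*(A - 1517398) = (2*31²*(-2091 + 31²) + 1393820)*(537000 - 1517398) = (2*961*(-2091 + 961) + 1393820)*(-980398) = (2*961*(-1130) + 1393820)*(-980398) = (-2171860 + 1393820)*(-980398) = -778040*(-980398) = 762788859920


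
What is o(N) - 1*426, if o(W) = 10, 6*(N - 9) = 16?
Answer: -416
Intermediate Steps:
N = 35/3 (N = 9 + (⅙)*16 = 9 + 8/3 = 35/3 ≈ 11.667)
o(N) - 1*426 = 10 - 1*426 = 10 - 426 = -416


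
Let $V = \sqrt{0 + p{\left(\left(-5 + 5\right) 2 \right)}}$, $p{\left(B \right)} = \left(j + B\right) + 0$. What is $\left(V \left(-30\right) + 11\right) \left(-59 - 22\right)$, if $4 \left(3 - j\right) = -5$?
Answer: $-891 + 1215 \sqrt{17} \approx 4118.6$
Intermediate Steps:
$j = \frac{17}{4}$ ($j = 3 - - \frac{5}{4} = 3 + \frac{5}{4} = \frac{17}{4} \approx 4.25$)
$p{\left(B \right)} = \frac{17}{4} + B$ ($p{\left(B \right)} = \left(\frac{17}{4} + B\right) + 0 = \frac{17}{4} + B$)
$V = \frac{\sqrt{17}}{2}$ ($V = \sqrt{0 + \left(\frac{17}{4} + \left(-5 + 5\right) 2\right)} = \sqrt{0 + \left(\frac{17}{4} + 0 \cdot 2\right)} = \sqrt{0 + \left(\frac{17}{4} + 0\right)} = \sqrt{0 + \frac{17}{4}} = \sqrt{\frac{17}{4}} = \frac{\sqrt{17}}{2} \approx 2.0616$)
$\left(V \left(-30\right) + 11\right) \left(-59 - 22\right) = \left(\frac{\sqrt{17}}{2} \left(-30\right) + 11\right) \left(-59 - 22\right) = \left(- 15 \sqrt{17} + 11\right) \left(-59 - 22\right) = \left(11 - 15 \sqrt{17}\right) \left(-81\right) = -891 + 1215 \sqrt{17}$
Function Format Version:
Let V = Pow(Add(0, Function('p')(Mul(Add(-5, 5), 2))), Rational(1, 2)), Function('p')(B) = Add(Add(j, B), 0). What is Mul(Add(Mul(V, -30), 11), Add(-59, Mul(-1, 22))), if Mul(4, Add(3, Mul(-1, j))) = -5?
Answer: Add(-891, Mul(1215, Pow(17, Rational(1, 2)))) ≈ 4118.6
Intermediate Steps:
j = Rational(17, 4) (j = Add(3, Mul(Rational(-1, 4), -5)) = Add(3, Rational(5, 4)) = Rational(17, 4) ≈ 4.2500)
Function('p')(B) = Add(Rational(17, 4), B) (Function('p')(B) = Add(Add(Rational(17, 4), B), 0) = Add(Rational(17, 4), B))
V = Mul(Rational(1, 2), Pow(17, Rational(1, 2))) (V = Pow(Add(0, Add(Rational(17, 4), Mul(Add(-5, 5), 2))), Rational(1, 2)) = Pow(Add(0, Add(Rational(17, 4), Mul(0, 2))), Rational(1, 2)) = Pow(Add(0, Add(Rational(17, 4), 0)), Rational(1, 2)) = Pow(Add(0, Rational(17, 4)), Rational(1, 2)) = Pow(Rational(17, 4), Rational(1, 2)) = Mul(Rational(1, 2), Pow(17, Rational(1, 2))) ≈ 2.0616)
Mul(Add(Mul(V, -30), 11), Add(-59, Mul(-1, 22))) = Mul(Add(Mul(Mul(Rational(1, 2), Pow(17, Rational(1, 2))), -30), 11), Add(-59, Mul(-1, 22))) = Mul(Add(Mul(-15, Pow(17, Rational(1, 2))), 11), Add(-59, -22)) = Mul(Add(11, Mul(-15, Pow(17, Rational(1, 2)))), -81) = Add(-891, Mul(1215, Pow(17, Rational(1, 2))))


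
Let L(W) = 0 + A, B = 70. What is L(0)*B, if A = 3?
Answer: 210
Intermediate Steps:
L(W) = 3 (L(W) = 0 + 3 = 3)
L(0)*B = 3*70 = 210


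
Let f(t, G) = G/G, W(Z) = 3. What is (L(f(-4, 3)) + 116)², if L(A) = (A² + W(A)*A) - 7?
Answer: 12769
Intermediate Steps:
f(t, G) = 1
L(A) = -7 + A² + 3*A (L(A) = (A² + 3*A) - 7 = -7 + A² + 3*A)
(L(f(-4, 3)) + 116)² = ((-7 + 1² + 3*1) + 116)² = ((-7 + 1 + 3) + 116)² = (-3 + 116)² = 113² = 12769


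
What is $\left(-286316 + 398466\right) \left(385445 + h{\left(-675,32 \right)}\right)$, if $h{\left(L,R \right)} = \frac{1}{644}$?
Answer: $\frac{13919305529575}{322} \approx 4.3228 \cdot 10^{10}$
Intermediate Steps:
$h{\left(L,R \right)} = \frac{1}{644}$
$\left(-286316 + 398466\right) \left(385445 + h{\left(-675,32 \right)}\right) = \left(-286316 + 398466\right) \left(385445 + \frac{1}{644}\right) = 112150 \cdot \frac{248226581}{644} = \frac{13919305529575}{322}$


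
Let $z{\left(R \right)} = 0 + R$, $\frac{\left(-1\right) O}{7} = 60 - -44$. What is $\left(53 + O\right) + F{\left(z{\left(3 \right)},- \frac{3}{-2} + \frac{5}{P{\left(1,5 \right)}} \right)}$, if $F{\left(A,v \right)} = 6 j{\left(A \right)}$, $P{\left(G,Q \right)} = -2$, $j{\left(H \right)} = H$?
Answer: $-657$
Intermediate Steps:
$O = -728$ ($O = - 7 \left(60 - -44\right) = - 7 \left(60 + 44\right) = \left(-7\right) 104 = -728$)
$z{\left(R \right)} = R$
$F{\left(A,v \right)} = 6 A$
$\left(53 + O\right) + F{\left(z{\left(3 \right)},- \frac{3}{-2} + \frac{5}{P{\left(1,5 \right)}} \right)} = \left(53 - 728\right) + 6 \cdot 3 = -675 + 18 = -657$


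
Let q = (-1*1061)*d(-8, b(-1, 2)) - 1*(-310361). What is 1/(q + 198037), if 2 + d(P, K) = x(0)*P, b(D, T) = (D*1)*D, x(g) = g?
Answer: 1/510520 ≈ 1.9588e-6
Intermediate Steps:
b(D, T) = D**2 (b(D, T) = D*D = D**2)
d(P, K) = -2 (d(P, K) = -2 + 0*P = -2 + 0 = -2)
q = 312483 (q = -1*1061*(-2) - 1*(-310361) = -1061*(-2) + 310361 = 2122 + 310361 = 312483)
1/(q + 198037) = 1/(312483 + 198037) = 1/510520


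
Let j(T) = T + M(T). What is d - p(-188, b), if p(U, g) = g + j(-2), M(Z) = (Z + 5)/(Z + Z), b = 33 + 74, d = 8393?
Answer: 33155/4 ≈ 8288.8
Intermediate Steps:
b = 107
M(Z) = (5 + Z)/(2*Z) (M(Z) = (5 + Z)/((2*Z)) = (5 + Z)*(1/(2*Z)) = (5 + Z)/(2*Z))
j(T) = T + (5 + T)/(2*T)
p(U, g) = -11/4 + g (p(U, g) = g + (1/2 - 2 + (5/2)/(-2)) = g + (1/2 - 2 + (5/2)*(-1/2)) = g + (1/2 - 2 - 5/4) = g - 11/4 = -11/4 + g)
d - p(-188, b) = 8393 - (-11/4 + 107) = 8393 - 1*417/4 = 8393 - 417/4 = 33155/4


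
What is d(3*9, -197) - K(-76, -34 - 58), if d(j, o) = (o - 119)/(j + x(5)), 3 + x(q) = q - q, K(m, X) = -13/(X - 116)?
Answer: -635/48 ≈ -13.229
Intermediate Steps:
K(m, X) = -13/(-116 + X)
x(q) = -3 (x(q) = -3 + (q - q) = -3 + 0 = -3)
d(j, o) = (-119 + o)/(-3 + j) (d(j, o) = (o - 119)/(j - 3) = (-119 + o)/(-3 + j))
d(3*9, -197) - K(-76, -34 - 58) = (-119 - 197)/(-3 + 3*9) - (-13)/(-116 + (-34 - 58)) = -316/(-3 + 27) - (-13)/(-116 - 92) = -316/24 - (-13)/(-208) = (1/24)*(-316) - (-13)*(-1)/208 = -79/6 - 1*1/16 = -79/6 - 1/16 = -635/48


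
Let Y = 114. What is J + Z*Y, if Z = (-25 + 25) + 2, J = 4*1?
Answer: 232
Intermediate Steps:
J = 4
Z = 2 (Z = 0 + 2 = 2)
J + Z*Y = 4 + 2*114 = 4 + 228 = 232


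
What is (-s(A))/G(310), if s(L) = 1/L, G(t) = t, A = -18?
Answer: 1/5580 ≈ 0.00017921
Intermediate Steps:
(-s(A))/G(310) = -1/(-18)/310 = -1*(-1/18)*(1/310) = (1/18)*(1/310) = 1/5580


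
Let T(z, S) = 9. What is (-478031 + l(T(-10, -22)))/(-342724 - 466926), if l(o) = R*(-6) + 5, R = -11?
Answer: 47796/80965 ≈ 0.59033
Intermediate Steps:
l(o) = 71 (l(o) = -11*(-6) + 5 = 66 + 5 = 71)
(-478031 + l(T(-10, -22)))/(-342724 - 466926) = (-478031 + 71)/(-342724 - 466926) = -477960/(-809650) = -477960*(-1/809650) = 47796/80965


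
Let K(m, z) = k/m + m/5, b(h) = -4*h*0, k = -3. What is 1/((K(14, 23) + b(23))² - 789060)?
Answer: -4900/3866361239 ≈ -1.2673e-6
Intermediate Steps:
b(h) = 0
K(m, z) = -3/m + m/5
1/((K(14, 23) + b(23))² - 789060) = 1/(((-3/14 + (⅕)*14) + 0)² - 789060) = 1/(((-3*1/14 + 14/5) + 0)² - 789060) = 1/(((-3/14 + 14/5) + 0)² - 789060) = 1/((181/70 + 0)² - 789060) = 1/((181/70)² - 789060) = 1/(32761/4900 - 789060) = 1/(-3866361239/4900) = -4900/3866361239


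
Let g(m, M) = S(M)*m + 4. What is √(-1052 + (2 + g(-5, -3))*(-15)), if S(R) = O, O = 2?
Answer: 4*I*√62 ≈ 31.496*I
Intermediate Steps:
S(R) = 2
g(m, M) = 4 + 2*m (g(m, M) = 2*m + 4 = 4 + 2*m)
√(-1052 + (2 + g(-5, -3))*(-15)) = √(-1052 + (2 + (4 + 2*(-5)))*(-15)) = √(-1052 + (2 + (4 - 10))*(-15)) = √(-1052 + (2 - 6)*(-15)) = √(-1052 - 4*(-15)) = √(-1052 + 60) = √(-992) = 4*I*√62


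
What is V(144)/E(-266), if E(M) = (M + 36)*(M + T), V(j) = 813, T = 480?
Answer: -813/49220 ≈ -0.016518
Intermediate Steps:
E(M) = (36 + M)*(480 + M) (E(M) = (M + 36)*(M + 480) = (36 + M)*(480 + M))
V(144)/E(-266) = 813/(17280 + (-266)² + 516*(-266)) = 813/(17280 + 70756 - 137256) = 813/(-49220) = 813*(-1/49220) = -813/49220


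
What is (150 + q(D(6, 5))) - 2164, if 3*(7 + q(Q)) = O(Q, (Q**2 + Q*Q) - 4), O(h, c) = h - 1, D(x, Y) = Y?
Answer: -6059/3 ≈ -2019.7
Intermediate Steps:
O(h, c) = -1 + h
q(Q) = -22/3 + Q/3 (q(Q) = -7 + (-1 + Q)/3 = -7 + (-1/3 + Q/3) = -22/3 + Q/3)
(150 + q(D(6, 5))) - 2164 = (150 + (-22/3 + (1/3)*5)) - 2164 = (150 + (-22/3 + 5/3)) - 2164 = (150 - 17/3) - 2164 = 433/3 - 2164 = -6059/3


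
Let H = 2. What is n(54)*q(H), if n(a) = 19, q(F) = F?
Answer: 38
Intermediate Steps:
n(54)*q(H) = 19*2 = 38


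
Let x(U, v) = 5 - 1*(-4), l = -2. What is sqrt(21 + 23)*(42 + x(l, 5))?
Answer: 102*sqrt(11) ≈ 338.30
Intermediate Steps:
x(U, v) = 9 (x(U, v) = 5 + 4 = 9)
sqrt(21 + 23)*(42 + x(l, 5)) = sqrt(21 + 23)*(42 + 9) = sqrt(44)*51 = (2*sqrt(11))*51 = 102*sqrt(11)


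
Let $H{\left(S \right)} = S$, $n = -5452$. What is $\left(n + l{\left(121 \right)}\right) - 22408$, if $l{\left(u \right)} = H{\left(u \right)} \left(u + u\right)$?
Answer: $1422$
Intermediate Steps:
$l{\left(u \right)} = 2 u^{2}$ ($l{\left(u \right)} = u \left(u + u\right) = u 2 u = 2 u^{2}$)
$\left(n + l{\left(121 \right)}\right) - 22408 = \left(-5452 + 2 \cdot 121^{2}\right) - 22408 = \left(-5452 + 2 \cdot 14641\right) - 22408 = \left(-5452 + 29282\right) - 22408 = 23830 - 22408 = 1422$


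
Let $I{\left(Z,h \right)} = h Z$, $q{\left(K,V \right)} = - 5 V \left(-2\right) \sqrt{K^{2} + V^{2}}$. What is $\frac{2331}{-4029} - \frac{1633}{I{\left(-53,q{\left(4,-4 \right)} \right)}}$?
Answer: $- \frac{777}{1343} - \frac{1633 \sqrt{2}}{16960} \approx -0.71472$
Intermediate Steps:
$q{\left(K,V \right)} = 10 V \sqrt{K^{2} + V^{2}}$
$I{\left(Z,h \right)} = Z h$
$\frac{2331}{-4029} - \frac{1633}{I{\left(-53,q{\left(4,-4 \right)} \right)}} = \frac{2331}{-4029} - \frac{1633}{\left(-53\right) 10 \left(-4\right) \sqrt{4^{2} + \left(-4\right)^{2}}} = 2331 \left(- \frac{1}{4029}\right) - \frac{1633}{\left(-53\right) 10 \left(-4\right) \sqrt{16 + 16}} = - \frac{777}{1343} - \frac{1633}{\left(-53\right) 10 \left(-4\right) \sqrt{32}} = - \frac{777}{1343} - \frac{1633}{\left(-53\right) 10 \left(-4\right) 4 \sqrt{2}} = - \frac{777}{1343} - \frac{1633}{\left(-53\right) \left(- 160 \sqrt{2}\right)} = - \frac{777}{1343} - \frac{1633}{8480 \sqrt{2}} = - \frac{777}{1343} - 1633 \frac{\sqrt{2}}{16960} = - \frac{777}{1343} - \frac{1633 \sqrt{2}}{16960}$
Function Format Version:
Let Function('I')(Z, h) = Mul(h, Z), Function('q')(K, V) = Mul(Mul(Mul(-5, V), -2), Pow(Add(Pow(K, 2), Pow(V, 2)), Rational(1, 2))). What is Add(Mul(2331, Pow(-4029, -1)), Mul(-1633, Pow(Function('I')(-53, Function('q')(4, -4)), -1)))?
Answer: Add(Rational(-777, 1343), Mul(Rational(-1633, 16960), Pow(2, Rational(1, 2)))) ≈ -0.71472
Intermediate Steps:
Function('q')(K, V) = Mul(10, V, Pow(Add(Pow(K, 2), Pow(V, 2)), Rational(1, 2))) (Function('q')(K, V) = Mul(Mul(10, V), Pow(Add(Pow(K, 2), Pow(V, 2)), Rational(1, 2))) = Mul(10, V, Pow(Add(Pow(K, 2), Pow(V, 2)), Rational(1, 2))))
Function('I')(Z, h) = Mul(Z, h)
Add(Mul(2331, Pow(-4029, -1)), Mul(-1633, Pow(Function('I')(-53, Function('q')(4, -4)), -1))) = Add(Mul(2331, Pow(-4029, -1)), Mul(-1633, Pow(Mul(-53, Mul(10, -4, Pow(Add(Pow(4, 2), Pow(-4, 2)), Rational(1, 2)))), -1))) = Add(Mul(2331, Rational(-1, 4029)), Mul(-1633, Pow(Mul(-53, Mul(10, -4, Pow(Add(16, 16), Rational(1, 2)))), -1))) = Add(Rational(-777, 1343), Mul(-1633, Pow(Mul(-53, Mul(10, -4, Pow(32, Rational(1, 2)))), -1))) = Add(Rational(-777, 1343), Mul(-1633, Pow(Mul(-53, Mul(10, -4, Mul(4, Pow(2, Rational(1, 2))))), -1))) = Add(Rational(-777, 1343), Mul(-1633, Pow(Mul(-53, Mul(-160, Pow(2, Rational(1, 2)))), -1))) = Add(Rational(-777, 1343), Mul(-1633, Pow(Mul(8480, Pow(2, Rational(1, 2))), -1))) = Add(Rational(-777, 1343), Mul(-1633, Mul(Rational(1, 16960), Pow(2, Rational(1, 2))))) = Add(Rational(-777, 1343), Mul(Rational(-1633, 16960), Pow(2, Rational(1, 2))))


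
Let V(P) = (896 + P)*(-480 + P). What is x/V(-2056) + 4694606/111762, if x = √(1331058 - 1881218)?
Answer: 335329/7983 + 23*I*√65/735440 ≈ 42.005 + 0.00025214*I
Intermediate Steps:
V(P) = (-480 + P)*(896 + P)
x = 92*I*√65 (x = √(-550160) = 92*I*√65 ≈ 741.73*I)
x/V(-2056) + 4694606/111762 = (92*I*√65)/(-430080 + (-2056)² + 416*(-2056)) + 4694606/111762 = (92*I*√65)/(-430080 + 4227136 - 855296) + 4694606*(1/111762) = (92*I*√65)/2941760 + 335329/7983 = (92*I*√65)*(1/2941760) + 335329/7983 = 23*I*√65/735440 + 335329/7983 = 335329/7983 + 23*I*√65/735440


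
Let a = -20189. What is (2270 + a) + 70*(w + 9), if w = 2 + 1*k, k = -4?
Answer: -17429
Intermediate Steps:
w = -2 (w = 2 + 1*(-4) = 2 - 4 = -2)
(2270 + a) + 70*(w + 9) = (2270 - 20189) + 70*(-2 + 9) = -17919 + 70*7 = -17919 + 490 = -17429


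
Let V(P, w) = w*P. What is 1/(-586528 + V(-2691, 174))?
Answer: -1/1054762 ≈ -9.4808e-7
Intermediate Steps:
V(P, w) = P*w
1/(-586528 + V(-2691, 174)) = 1/(-586528 - 2691*174) = 1/(-586528 - 468234) = 1/(-1054762) = -1/1054762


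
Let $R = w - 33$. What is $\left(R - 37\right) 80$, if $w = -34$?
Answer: $-8320$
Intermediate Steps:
$R = -67$ ($R = -34 - 33 = -67$)
$\left(R - 37\right) 80 = \left(-67 - 37\right) 80 = \left(-104\right) 80 = -8320$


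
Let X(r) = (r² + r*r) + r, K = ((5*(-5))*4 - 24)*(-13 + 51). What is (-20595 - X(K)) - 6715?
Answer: -44428486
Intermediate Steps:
K = -4712 (K = (-25*4 - 24)*38 = (-100 - 24)*38 = -124*38 = -4712)
X(r) = r + 2*r² (X(r) = (r² + r²) + r = 2*r² + r = r + 2*r²)
(-20595 - X(K)) - 6715 = (-20595 - (-4712)*(1 + 2*(-4712))) - 6715 = (-20595 - (-4712)*(1 - 9424)) - 6715 = (-20595 - (-4712)*(-9423)) - 6715 = (-20595 - 1*44401176) - 6715 = (-20595 - 44401176) - 6715 = -44421771 - 6715 = -44428486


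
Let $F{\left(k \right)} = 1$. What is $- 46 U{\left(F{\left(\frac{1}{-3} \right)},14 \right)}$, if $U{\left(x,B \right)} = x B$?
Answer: $-644$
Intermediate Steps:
$U{\left(x,B \right)} = B x$
$- 46 U{\left(F{\left(\frac{1}{-3} \right)},14 \right)} = - 46 \cdot 14 \cdot 1 = \left(-46\right) 14 = -644$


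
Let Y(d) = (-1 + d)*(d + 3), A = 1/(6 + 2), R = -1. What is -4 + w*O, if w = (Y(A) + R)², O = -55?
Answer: -3158039/4096 ≈ -771.01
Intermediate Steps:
A = ⅛ (A = 1/8 = ⅛ ≈ 0.12500)
Y(d) = (-1 + d)*(3 + d)
w = 57121/4096 (w = ((-3 + (⅛)² + 2*(⅛)) - 1)² = ((-3 + 1/64 + ¼) - 1)² = (-175/64 - 1)² = (-239/64)² = 57121/4096 ≈ 13.946)
-4 + w*O = -4 + (57121/4096)*(-55) = -4 - 3141655/4096 = -3158039/4096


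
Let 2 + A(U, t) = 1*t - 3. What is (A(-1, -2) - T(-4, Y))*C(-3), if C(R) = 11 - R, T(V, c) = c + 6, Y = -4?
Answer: -126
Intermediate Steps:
A(U, t) = -5 + t (A(U, t) = -2 + (1*t - 3) = -2 + (t - 3) = -2 + (-3 + t) = -5 + t)
T(V, c) = 6 + c
(A(-1, -2) - T(-4, Y))*C(-3) = ((-5 - 2) - (6 - 4))*(11 - 1*(-3)) = (-7 - 1*2)*(11 + 3) = (-7 - 2)*14 = -9*14 = -126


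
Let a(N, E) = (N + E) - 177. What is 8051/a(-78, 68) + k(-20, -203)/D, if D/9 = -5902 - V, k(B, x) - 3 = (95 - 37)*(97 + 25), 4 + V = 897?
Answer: -493682678/11435985 ≈ -43.169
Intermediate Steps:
a(N, E) = -177 + E + N (a(N, E) = (E + N) - 177 = -177 + E + N)
V = 893 (V = -4 + 897 = 893)
k(B, x) = 7079 (k(B, x) = 3 + (95 - 37)*(97 + 25) = 3 + 58*122 = 3 + 7076 = 7079)
D = -61155 (D = 9*(-5902 - 1*893) = 9*(-5902 - 893) = 9*(-6795) = -61155)
8051/a(-78, 68) + k(-20, -203)/D = 8051/(-177 + 68 - 78) + 7079/(-61155) = 8051/(-187) + 7079*(-1/61155) = 8051*(-1/187) - 7079/61155 = -8051/187 - 7079/61155 = -493682678/11435985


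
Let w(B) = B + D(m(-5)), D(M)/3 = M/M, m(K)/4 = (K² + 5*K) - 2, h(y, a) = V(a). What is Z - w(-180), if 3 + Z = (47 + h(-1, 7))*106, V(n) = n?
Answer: 5898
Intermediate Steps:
h(y, a) = a
m(K) = -8 + 4*K² + 20*K (m(K) = 4*((K² + 5*K) - 2) = 4*(-2 + K² + 5*K) = -8 + 4*K² + 20*K)
D(M) = 3 (D(M) = 3*(M/M) = 3*1 = 3)
w(B) = 3 + B (w(B) = B + 3 = 3 + B)
Z = 5721 (Z = -3 + (47 + 7)*106 = -3 + 54*106 = -3 + 5724 = 5721)
Z - w(-180) = 5721 - (3 - 180) = 5721 - 1*(-177) = 5721 + 177 = 5898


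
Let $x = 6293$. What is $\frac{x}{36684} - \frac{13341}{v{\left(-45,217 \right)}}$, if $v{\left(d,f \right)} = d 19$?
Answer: $\frac{54975751}{3484980} \approx 15.775$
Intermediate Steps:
$v{\left(d,f \right)} = 19 d$
$\frac{x}{36684} - \frac{13341}{v{\left(-45,217 \right)}} = \frac{6293}{36684} - \frac{13341}{19 \left(-45\right)} = 6293 \cdot \frac{1}{36684} - \frac{13341}{-855} = \frac{6293}{36684} - - \frac{4447}{285} = \frac{6293}{36684} + \frac{4447}{285} = \frac{54975751}{3484980}$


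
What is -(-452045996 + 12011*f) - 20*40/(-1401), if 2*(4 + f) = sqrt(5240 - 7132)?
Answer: 633383750840/1401 - 12011*I*sqrt(473) ≈ 4.5209e+8 - 2.6122e+5*I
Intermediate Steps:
f = -4 + I*sqrt(473) (f = -4 + sqrt(5240 - 7132)/2 = -4 + sqrt(-1892)/2 = -4 + (2*I*sqrt(473))/2 = -4 + I*sqrt(473) ≈ -4.0 + 21.749*I)
-(-452045996 + 12011*f) - 20*40/(-1401) = -(-452094040 + 12011*I*sqrt(473)) - 20*40/(-1401) = -(-452094040 + 12011*I*sqrt(473)) - 800*(-1/1401) = -12011*(-37640 + I*sqrt(473)) + 800/1401 = (452094040 - 12011*I*sqrt(473)) + 800/1401 = 633383750840/1401 - 12011*I*sqrt(473)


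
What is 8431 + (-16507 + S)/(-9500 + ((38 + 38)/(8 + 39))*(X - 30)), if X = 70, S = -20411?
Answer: 623424401/73910 ≈ 8434.9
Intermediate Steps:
8431 + (-16507 + S)/(-9500 + ((38 + 38)/(8 + 39))*(X - 30)) = 8431 + (-16507 - 20411)/(-9500 + ((38 + 38)/(8 + 39))*(70 - 30)) = 8431 - 36918/(-9500 + (76/47)*40) = 8431 - 36918/(-9500 + 3040/47) = 8431 - 36918/(-443460/47) = 8431 - 36918*(-47/443460) = 8431 + 289191/73910 = 623424401/73910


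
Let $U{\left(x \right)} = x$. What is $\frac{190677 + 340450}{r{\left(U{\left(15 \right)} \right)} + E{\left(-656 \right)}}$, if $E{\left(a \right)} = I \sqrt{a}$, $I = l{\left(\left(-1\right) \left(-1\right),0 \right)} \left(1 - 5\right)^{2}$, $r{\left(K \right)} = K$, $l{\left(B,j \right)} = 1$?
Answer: $\frac{7966905}{168161} - \frac{33992128 i \sqrt{41}}{168161} \approx 47.377 - 1294.3 i$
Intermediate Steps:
$I = 16$ ($I = 1 \left(1 - 5\right)^{2} = 1 \left(-4\right)^{2} = 1 \cdot 16 = 16$)
$E{\left(a \right)} = 16 \sqrt{a}$
$\frac{190677 + 340450}{r{\left(U{\left(15 \right)} \right)} + E{\left(-656 \right)}} = \frac{190677 + 340450}{15 + 16 \sqrt{-656}} = \frac{531127}{15 + 16 \cdot 4 i \sqrt{41}} = \frac{531127}{15 + 64 i \sqrt{41}}$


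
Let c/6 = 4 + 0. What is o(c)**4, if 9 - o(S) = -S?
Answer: 1185921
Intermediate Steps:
c = 24 (c = 6*(4 + 0) = 6*4 = 24)
o(S) = 9 + S (o(S) = 9 - (-1)*S = 9 + S)
o(c)**4 = (9 + 24)**4 = 33**4 = 1185921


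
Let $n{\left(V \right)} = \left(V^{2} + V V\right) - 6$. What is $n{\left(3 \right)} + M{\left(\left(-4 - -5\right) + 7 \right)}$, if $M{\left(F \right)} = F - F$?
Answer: $12$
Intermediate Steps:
$n{\left(V \right)} = -6 + 2 V^{2}$ ($n{\left(V \right)} = \left(V^{2} + V^{2}\right) - 6 = 2 V^{2} - 6 = -6 + 2 V^{2}$)
$M{\left(F \right)} = 0$
$n{\left(3 \right)} + M{\left(\left(-4 - -5\right) + 7 \right)} = \left(-6 + 2 \cdot 3^{2}\right) + 0 = \left(-6 + 2 \cdot 9\right) + 0 = \left(-6 + 18\right) + 0 = 12 + 0 = 12$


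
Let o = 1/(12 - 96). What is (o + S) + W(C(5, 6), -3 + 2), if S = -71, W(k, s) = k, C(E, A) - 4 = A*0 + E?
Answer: -5209/84 ≈ -62.012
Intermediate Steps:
C(E, A) = 4 + E (C(E, A) = 4 + (A*0 + E) = 4 + (0 + E) = 4 + E)
o = -1/84 (o = 1/(-84) = -1/84 ≈ -0.011905)
(o + S) + W(C(5, 6), -3 + 2) = (-1/84 - 71) + (4 + 5) = -5965/84 + 9 = -5209/84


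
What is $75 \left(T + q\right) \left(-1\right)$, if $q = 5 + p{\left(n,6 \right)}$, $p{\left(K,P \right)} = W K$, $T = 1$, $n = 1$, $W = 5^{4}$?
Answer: $-47325$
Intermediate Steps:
$W = 625$
$p{\left(K,P \right)} = 625 K$
$q = 630$ ($q = 5 + 625 \cdot 1 = 5 + 625 = 630$)
$75 \left(T + q\right) \left(-1\right) = 75 \left(1 + 630\right) \left(-1\right) = 75 \cdot 631 \left(-1\right) = 75 \left(-631\right) = -47325$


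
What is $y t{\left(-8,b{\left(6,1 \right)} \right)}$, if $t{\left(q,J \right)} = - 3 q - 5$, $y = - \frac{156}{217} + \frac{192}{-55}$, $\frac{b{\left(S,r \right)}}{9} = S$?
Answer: $- \frac{954636}{11935} \approx -79.986$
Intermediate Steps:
$b{\left(S,r \right)} = 9 S$
$y = - \frac{50244}{11935}$ ($y = \left(-156\right) \frac{1}{217} + 192 \left(- \frac{1}{55}\right) = - \frac{156}{217} - \frac{192}{55} = - \frac{50244}{11935} \approx -4.2098$)
$t{\left(q,J \right)} = -5 - 3 q$
$y t{\left(-8,b{\left(6,1 \right)} \right)} = - \frac{50244 \left(-5 - -24\right)}{11935} = - \frac{50244 \left(-5 + 24\right)}{11935} = \left(- \frac{50244}{11935}\right) 19 = - \frac{954636}{11935}$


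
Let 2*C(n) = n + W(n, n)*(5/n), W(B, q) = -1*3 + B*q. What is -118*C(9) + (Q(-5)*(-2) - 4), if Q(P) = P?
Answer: -9245/3 ≈ -3081.7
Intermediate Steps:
W(B, q) = -3 + B*q
C(n) = n/2 + 5*(-3 + n**2)/(2*n) (C(n) = (n + (-3 + n*n)*(5/n))/2 = (n + (-3 + n**2)*(5/n))/2 = (n + 5*(-3 + n**2)/n)/2 = n/2 + 5*(-3 + n**2)/(2*n))
-118*C(9) + (Q(-5)*(-2) - 4) = -118*(3*9 - 15/2/9) + (-5*(-2) - 4) = -118*(27 - 15/2*1/9) + (10 - 4) = -118*(27 - 5/6) + 6 = -118*157/6 + 6 = -9263/3 + 6 = -9245/3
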